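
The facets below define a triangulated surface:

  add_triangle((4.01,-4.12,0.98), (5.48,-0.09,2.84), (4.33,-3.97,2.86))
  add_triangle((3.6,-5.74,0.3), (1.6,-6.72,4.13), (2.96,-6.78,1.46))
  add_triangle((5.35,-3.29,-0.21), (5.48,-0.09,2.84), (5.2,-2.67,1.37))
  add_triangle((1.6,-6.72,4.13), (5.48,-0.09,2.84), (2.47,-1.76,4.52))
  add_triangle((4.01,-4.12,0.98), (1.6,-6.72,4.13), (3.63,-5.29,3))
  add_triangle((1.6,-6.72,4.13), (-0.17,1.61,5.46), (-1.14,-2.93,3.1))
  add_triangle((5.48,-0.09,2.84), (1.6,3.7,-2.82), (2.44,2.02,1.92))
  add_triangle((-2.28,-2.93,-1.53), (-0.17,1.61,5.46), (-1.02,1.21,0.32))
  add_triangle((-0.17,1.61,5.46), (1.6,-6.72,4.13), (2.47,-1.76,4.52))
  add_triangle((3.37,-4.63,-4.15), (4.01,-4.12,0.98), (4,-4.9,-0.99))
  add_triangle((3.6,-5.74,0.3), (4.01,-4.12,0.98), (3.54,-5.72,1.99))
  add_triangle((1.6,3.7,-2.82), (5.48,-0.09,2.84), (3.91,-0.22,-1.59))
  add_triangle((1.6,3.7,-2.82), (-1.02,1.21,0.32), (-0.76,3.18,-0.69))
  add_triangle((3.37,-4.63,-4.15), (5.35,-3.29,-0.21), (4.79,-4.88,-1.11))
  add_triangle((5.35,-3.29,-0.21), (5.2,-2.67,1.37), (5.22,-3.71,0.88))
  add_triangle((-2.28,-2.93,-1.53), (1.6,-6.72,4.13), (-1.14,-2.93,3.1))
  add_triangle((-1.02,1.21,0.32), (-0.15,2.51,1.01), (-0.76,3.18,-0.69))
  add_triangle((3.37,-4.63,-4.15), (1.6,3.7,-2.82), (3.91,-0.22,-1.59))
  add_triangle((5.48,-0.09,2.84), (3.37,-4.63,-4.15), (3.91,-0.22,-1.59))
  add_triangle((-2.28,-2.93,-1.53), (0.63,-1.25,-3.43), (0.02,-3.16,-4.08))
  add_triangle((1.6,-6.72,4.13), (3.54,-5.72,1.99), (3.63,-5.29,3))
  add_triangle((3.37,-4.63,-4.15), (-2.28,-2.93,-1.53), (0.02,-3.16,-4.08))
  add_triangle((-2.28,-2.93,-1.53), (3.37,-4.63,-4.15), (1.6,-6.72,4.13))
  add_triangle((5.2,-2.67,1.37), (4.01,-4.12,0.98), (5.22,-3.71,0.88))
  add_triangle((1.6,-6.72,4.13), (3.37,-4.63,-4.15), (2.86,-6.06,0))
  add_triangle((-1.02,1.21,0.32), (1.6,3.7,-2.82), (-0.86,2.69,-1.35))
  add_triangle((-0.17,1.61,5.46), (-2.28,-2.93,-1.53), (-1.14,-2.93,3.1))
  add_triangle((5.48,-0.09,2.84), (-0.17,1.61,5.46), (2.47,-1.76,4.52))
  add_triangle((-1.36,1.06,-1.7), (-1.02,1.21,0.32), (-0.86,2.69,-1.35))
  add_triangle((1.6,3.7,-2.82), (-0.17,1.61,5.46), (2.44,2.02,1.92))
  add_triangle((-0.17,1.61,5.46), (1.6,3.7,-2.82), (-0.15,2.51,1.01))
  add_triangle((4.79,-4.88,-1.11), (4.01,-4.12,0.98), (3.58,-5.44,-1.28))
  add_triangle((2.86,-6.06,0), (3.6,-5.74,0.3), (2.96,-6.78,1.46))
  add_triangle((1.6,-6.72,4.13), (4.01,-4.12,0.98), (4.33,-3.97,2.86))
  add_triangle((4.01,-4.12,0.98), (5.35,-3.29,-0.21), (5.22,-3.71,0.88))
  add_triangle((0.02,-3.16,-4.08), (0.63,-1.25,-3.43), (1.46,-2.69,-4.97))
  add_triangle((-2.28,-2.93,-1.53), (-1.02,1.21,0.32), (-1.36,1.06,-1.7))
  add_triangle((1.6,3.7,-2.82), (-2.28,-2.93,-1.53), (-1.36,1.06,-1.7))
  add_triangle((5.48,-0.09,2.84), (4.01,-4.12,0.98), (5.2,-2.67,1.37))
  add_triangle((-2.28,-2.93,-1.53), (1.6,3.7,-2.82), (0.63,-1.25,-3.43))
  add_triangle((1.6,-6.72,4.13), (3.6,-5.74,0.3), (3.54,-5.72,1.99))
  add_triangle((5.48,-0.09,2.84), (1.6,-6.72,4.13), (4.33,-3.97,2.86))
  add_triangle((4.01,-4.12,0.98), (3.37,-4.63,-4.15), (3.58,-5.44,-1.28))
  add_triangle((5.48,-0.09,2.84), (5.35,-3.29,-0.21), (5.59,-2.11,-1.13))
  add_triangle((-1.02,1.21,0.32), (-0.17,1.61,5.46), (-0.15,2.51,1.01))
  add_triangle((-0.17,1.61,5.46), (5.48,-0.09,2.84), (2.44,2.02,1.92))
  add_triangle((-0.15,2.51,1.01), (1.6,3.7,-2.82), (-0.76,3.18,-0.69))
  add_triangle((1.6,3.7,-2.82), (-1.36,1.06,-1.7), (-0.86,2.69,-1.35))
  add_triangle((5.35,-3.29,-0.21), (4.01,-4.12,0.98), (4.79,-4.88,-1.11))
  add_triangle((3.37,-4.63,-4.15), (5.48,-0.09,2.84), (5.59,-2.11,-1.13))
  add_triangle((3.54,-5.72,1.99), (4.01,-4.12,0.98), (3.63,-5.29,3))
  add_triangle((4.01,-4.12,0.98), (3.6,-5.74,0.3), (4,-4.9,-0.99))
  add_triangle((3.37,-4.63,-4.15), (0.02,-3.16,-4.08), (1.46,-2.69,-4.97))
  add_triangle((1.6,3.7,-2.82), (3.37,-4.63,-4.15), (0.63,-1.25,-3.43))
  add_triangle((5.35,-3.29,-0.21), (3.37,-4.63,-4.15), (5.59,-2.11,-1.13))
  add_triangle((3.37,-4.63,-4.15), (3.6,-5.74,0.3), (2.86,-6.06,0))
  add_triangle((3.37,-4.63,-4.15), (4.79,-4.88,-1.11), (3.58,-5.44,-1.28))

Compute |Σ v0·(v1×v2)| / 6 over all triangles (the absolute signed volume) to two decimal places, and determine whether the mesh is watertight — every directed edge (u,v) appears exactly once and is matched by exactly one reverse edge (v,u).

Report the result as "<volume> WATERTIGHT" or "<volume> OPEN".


Per-triangle v0·(v1×v2)/6:
  t1: +6.1914
  t2: +1.9060
  t3: +3.1660
  t4: +14.6240
  t5: -3.2687
  t6: +13.5843
  t7: +9.0969
  t8: +4.6415
  t9: +13.9934
  t10: +1.0916
  t11: +2.3417
  t12: +12.8269
  t13: +0.0143
  t14: +4.8272
  t15: +1.2122
  t16: +11.1881
  t17: +0.7411
  t18: +13.1425
  t19: +14.2708
  t20: +1.4603
  t21: +3.4372
  t22: +6.1770
  t23: +31.7888
  t24: +0.8164
  t25: +1.6444
  t26: +0.8835
  t27: +5.7886
  t28: +13.4688
  t29: +0.7561
  t30: +8.3077
  t31: +3.5331
  t32: +2.7450
  t33: +1.3866
  t34: +7.3091
  t35: +1.0930
  t36: +0.8897
  t37: +1.8259
  t38: +3.6625
  t39: +2.3134
  t40: +5.4541
  t41: +4.0583
  t42: +7.9882
  t43: -4.1747
  t44: +6.2796
  t45: +1.9129
  t46: +9.4768
  t47: +2.5279
  t48: +1.8982
  t49: +3.3216
  t50: -5.9567
  t51: +1.7682
  t52: +2.3780
  t53: +4.0228
  t54: +8.9763
  t55: +6.8326
  t56: +4.0937
  t57: +4.3915
Σ = +290.1274 → |volume| = 290.13

Directed edges: 171 total; 9 unmatched, e.g. (1.6,-6.72,4.13)→(2.96,-6.78,1.46) → open.

290.13 OPEN


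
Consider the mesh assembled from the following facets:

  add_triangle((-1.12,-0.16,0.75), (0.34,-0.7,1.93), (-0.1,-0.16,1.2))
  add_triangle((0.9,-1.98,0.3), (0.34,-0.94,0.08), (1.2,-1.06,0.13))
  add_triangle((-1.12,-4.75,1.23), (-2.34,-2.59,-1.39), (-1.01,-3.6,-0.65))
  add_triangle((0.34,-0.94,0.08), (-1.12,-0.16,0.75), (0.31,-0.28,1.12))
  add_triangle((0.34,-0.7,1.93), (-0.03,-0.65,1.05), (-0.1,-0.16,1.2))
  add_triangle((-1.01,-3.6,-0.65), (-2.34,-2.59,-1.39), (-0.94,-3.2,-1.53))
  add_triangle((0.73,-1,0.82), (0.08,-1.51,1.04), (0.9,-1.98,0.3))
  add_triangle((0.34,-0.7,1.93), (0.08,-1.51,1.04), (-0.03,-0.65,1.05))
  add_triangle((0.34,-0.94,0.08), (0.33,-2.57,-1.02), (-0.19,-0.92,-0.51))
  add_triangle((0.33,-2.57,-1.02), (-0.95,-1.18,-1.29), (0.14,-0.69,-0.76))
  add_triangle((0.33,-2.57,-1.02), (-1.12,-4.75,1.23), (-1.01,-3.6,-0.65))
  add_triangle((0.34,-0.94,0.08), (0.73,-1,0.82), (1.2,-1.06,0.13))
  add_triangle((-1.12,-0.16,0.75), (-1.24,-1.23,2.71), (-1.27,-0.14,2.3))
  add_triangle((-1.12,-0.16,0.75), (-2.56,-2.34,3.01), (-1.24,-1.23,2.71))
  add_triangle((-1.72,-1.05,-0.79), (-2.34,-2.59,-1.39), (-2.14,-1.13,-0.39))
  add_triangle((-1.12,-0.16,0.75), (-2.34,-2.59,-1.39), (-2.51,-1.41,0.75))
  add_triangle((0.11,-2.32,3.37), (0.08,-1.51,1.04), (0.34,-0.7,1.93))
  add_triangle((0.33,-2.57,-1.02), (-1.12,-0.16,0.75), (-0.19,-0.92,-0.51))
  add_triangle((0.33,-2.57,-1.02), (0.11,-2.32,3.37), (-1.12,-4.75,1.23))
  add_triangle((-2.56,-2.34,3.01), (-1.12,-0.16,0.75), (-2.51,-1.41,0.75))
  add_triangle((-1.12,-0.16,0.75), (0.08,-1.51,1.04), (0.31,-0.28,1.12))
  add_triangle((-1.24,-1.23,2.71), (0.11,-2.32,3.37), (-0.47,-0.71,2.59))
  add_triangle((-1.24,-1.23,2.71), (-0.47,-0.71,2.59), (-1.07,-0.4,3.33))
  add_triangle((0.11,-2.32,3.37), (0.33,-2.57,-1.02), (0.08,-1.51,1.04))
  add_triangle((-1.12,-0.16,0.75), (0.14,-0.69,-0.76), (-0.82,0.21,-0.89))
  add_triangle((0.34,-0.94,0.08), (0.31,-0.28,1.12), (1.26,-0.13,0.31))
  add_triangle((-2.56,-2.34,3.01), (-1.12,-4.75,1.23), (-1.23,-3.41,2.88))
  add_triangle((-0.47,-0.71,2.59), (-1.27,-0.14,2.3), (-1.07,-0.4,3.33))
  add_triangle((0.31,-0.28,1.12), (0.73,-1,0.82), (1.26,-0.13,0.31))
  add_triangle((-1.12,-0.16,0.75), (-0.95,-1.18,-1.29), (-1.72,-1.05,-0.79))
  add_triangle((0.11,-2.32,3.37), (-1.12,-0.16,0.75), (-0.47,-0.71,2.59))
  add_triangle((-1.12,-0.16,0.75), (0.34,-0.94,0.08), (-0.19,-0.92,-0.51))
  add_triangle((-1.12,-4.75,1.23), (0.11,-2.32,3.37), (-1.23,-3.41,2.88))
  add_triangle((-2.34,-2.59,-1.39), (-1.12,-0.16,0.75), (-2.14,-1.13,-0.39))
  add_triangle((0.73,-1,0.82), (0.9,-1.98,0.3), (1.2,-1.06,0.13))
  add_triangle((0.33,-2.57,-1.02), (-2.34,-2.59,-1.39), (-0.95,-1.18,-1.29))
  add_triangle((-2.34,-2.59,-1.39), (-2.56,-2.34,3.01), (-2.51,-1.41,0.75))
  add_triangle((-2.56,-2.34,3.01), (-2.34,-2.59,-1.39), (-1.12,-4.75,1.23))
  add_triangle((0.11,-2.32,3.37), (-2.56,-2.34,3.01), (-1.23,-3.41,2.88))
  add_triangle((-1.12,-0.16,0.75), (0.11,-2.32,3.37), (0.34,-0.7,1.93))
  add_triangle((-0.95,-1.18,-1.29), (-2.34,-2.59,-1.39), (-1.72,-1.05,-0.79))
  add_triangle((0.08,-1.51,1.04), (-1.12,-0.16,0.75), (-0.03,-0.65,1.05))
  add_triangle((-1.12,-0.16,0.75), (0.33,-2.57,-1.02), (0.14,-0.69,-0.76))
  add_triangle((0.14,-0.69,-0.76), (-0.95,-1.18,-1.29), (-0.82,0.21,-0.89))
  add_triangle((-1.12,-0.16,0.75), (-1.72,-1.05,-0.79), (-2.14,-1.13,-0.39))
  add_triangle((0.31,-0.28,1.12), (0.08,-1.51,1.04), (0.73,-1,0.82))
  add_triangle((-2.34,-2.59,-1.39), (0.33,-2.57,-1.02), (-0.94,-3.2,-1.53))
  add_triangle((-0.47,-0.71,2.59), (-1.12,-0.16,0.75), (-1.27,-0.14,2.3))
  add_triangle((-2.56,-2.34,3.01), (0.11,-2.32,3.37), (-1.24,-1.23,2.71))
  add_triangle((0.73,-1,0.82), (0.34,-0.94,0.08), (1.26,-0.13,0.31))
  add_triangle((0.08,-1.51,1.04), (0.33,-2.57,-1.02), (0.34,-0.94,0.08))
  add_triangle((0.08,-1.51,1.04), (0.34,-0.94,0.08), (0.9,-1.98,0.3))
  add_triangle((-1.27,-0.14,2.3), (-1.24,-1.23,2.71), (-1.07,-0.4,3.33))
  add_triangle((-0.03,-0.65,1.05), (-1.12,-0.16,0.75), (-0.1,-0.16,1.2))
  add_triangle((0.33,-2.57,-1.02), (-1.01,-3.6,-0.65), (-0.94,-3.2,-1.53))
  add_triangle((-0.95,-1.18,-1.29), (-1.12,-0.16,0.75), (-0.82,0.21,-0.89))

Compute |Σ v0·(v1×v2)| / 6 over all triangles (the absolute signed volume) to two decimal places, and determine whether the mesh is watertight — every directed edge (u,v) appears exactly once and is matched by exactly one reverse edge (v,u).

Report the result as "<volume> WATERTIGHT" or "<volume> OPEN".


28.25 WATERTIGHT

Per-triangle v0·(v1×v2)/6:
  t1: +0.0996
  t2: +0.0157
  t3: +1.9032
  t4: -0.2264
  t5: -0.0460
  t6: +0.8984
  t7: +0.2075
  t8: -0.0694
  t9: -0.0462
  t10: +0.2475
  t11: +1.3874
  t12: -0.0917
  t13: +0.2994
  t14: +0.4381
  t15: +0.1815
  t16: +0.1884
  t17: +0.1398
  t18: +0.1781
  t19: +2.9287
  t20: +0.5973
  t21: +0.3108
  t22: +0.6027
  t23: +0.2636
  t24: -0.0774
  t25: -0.2314
  t26: -0.1985
  t27: +2.3643
  t28: -0.0901
  t29: +0.1693
  t30: -0.0893
  t31: -0.5788
  t32: -0.1689
  t33: +1.9726
  t34: +0.3126
  t35: +0.1612
  t36: +0.7698
  t37: +1.9862
  t38: +6.5674
  t39: +1.9319
  t40: +0.4596
  t41: +0.2300
  t42: -0.1607
  t43: -0.2196
  t44: +0.1542
  t45: +0.0251
  t46: +0.1482
  t47: -0.0881
  t48: -0.1915
  t49: +1.1489
  t50: +0.1224
  t51: +0.1761
  t52: +0.0359
  t53: +0.2945
  t54: -0.1086
  t55: +0.6146
  t56: +0.3982
Σ = +28.2479 → |volume| = 28.25

Directed edges: 168 total, each appears once with its reverse present → watertight.


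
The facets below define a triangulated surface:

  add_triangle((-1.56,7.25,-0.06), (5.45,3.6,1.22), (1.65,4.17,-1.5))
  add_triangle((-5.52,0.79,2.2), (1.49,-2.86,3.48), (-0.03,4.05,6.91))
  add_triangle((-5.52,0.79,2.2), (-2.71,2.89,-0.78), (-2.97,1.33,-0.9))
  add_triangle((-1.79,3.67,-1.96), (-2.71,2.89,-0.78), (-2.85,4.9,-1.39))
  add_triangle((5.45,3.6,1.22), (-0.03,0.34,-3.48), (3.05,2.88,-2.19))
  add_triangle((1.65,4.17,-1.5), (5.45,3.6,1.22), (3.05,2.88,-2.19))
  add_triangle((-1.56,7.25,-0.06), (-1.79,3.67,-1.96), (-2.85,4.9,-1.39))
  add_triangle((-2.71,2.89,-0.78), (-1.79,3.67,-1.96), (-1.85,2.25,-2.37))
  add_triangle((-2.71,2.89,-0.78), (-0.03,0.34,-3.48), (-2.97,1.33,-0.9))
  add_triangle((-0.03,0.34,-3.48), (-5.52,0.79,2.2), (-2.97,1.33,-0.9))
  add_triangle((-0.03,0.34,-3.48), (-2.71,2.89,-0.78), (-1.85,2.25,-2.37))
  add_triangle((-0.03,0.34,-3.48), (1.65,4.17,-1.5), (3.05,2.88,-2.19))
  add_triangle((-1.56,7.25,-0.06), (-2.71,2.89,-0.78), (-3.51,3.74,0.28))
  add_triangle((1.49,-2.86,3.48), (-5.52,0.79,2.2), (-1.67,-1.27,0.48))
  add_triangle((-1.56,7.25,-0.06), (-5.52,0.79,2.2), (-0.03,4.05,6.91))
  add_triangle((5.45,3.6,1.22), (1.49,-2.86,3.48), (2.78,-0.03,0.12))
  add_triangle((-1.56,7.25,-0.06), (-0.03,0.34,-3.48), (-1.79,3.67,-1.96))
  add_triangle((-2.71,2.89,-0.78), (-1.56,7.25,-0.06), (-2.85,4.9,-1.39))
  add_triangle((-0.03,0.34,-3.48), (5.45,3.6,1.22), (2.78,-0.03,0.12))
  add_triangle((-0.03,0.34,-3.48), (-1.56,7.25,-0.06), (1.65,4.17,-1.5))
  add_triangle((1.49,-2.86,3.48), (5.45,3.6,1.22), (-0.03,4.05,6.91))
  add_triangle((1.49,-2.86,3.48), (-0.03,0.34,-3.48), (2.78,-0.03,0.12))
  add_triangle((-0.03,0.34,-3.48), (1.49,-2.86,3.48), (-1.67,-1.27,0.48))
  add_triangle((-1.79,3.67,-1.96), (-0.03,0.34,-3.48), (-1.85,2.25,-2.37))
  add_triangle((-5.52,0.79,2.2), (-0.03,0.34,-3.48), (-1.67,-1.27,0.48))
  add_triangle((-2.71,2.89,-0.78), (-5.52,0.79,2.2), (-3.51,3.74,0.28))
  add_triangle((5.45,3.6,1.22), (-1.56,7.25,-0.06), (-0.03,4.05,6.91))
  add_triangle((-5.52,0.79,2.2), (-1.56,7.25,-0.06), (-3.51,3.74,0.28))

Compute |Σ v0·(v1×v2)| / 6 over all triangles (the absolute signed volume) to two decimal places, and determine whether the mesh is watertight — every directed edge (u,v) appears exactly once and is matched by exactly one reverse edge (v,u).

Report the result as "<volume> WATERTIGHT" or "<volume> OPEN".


Per-triangle v0·(v1×v2)/6:
  t1: +14.8694
  t2: +31.9599
  t3: +3.2480
  t4: +0.7611
  t5: +1.7911
  t6: +6.5679
  t7: +2.5557
  t8: +1.2808
  t9: +2.8869
  t10: +2.2637
  t11: +0.1789
  t12: +4.5901
  t13: +3.2561
  t14: +6.1075
  t15: +47.1306
  t16: +7.0880
  t17: +4.3036
  t18: +1.7644
  t19: +6.0523
  t20: +10.6262
  t21: +35.7837
  t22: +4.0463
  t23: +3.4826
  t24: +1.6154
  t25: +4.9051
  t26: +2.9648
  t27: +50.9544
  t28: +5.2027
Σ = +268.2371 → |volume| = 268.24

Directed edges: 84 total, each appears once with its reverse present → watertight.

268.24 WATERTIGHT


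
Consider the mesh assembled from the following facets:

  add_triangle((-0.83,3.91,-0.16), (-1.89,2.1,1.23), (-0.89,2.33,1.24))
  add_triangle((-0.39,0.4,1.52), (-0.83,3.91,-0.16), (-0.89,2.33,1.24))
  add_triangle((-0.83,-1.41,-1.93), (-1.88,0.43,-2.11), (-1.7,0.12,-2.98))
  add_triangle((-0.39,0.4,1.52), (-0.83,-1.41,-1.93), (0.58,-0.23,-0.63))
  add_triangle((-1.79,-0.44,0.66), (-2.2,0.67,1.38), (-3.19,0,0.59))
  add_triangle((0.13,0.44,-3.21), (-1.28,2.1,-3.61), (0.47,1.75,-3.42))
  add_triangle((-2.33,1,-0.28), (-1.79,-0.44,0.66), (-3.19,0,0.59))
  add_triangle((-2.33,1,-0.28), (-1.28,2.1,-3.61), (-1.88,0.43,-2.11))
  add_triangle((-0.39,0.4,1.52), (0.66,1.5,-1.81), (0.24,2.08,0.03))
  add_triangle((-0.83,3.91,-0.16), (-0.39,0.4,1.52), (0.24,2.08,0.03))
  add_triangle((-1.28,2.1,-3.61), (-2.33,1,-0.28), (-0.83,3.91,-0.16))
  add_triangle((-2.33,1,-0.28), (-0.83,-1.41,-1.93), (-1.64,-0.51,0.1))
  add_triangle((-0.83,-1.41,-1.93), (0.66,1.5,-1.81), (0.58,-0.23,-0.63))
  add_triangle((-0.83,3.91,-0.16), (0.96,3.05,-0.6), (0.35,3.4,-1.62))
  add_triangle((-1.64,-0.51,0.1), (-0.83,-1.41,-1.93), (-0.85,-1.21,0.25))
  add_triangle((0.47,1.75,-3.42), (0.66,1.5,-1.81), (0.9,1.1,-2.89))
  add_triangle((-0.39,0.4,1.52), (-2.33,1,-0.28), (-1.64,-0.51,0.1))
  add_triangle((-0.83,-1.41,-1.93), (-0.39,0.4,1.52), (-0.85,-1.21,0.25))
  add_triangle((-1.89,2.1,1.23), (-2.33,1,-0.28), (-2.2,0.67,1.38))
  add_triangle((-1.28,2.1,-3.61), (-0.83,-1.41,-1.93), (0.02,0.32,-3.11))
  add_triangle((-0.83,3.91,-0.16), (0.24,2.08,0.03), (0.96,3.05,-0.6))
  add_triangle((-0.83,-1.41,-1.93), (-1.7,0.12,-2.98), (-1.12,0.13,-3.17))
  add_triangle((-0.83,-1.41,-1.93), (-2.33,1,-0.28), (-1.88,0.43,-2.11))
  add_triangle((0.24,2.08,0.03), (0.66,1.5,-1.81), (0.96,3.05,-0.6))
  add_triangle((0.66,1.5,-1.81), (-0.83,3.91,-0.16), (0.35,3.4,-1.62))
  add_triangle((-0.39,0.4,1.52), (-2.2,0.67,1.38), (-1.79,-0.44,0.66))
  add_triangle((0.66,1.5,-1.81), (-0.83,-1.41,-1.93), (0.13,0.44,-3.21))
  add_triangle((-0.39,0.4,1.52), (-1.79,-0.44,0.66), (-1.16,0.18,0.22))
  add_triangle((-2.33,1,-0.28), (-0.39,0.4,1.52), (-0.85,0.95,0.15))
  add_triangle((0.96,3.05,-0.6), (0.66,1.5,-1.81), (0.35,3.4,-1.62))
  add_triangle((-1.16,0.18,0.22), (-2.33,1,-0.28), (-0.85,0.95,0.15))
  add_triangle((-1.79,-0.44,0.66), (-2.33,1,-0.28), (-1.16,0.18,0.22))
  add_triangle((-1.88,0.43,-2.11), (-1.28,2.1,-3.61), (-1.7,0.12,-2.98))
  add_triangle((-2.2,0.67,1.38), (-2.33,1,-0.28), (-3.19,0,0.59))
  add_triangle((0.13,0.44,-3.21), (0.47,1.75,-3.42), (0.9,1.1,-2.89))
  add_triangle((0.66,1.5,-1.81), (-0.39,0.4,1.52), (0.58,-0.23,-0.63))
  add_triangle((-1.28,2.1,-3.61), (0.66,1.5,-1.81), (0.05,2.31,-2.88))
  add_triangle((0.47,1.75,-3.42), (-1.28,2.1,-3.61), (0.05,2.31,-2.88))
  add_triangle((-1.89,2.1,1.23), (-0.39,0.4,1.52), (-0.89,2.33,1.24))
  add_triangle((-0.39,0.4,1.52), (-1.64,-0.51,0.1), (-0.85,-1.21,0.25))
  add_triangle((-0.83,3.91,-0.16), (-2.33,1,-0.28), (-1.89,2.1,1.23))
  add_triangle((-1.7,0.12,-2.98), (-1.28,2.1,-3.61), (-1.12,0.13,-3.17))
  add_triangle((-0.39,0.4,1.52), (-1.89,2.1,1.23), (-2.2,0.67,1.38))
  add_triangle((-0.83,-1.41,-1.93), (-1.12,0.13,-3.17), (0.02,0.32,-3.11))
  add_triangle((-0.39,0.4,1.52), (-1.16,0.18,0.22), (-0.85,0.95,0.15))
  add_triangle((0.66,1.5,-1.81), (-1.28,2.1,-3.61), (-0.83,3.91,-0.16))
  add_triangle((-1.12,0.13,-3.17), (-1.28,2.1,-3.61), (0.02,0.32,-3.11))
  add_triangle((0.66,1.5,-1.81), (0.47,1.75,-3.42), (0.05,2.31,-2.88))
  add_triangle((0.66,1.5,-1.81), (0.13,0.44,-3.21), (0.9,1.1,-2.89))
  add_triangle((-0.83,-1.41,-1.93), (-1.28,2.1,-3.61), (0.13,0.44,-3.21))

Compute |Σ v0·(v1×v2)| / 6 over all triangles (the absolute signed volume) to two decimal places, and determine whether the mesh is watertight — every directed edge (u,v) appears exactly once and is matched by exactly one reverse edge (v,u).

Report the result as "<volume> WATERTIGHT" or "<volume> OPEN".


30.68 WATERTIGHT

Per-triangle v0·(v1×v2)/6:
  t1: +0.9177
  t2: +0.1304
  t3: +0.4533
  t4: +0.1172
  t5: +0.3448
  t6: +1.2623
  t7: -0.0086
  t8: +1.6403
  t9: -0.0213
  t10: +0.7052
  t11: +4.7334
  t12: +1.0665
  t13: +0.6660
  t14: +1.2194
  t15: +0.5743
  t16: +0.2533
  t17: +0.7654
  t18: -0.2487
  t19: +0.9782
  t20: -1.8414
  t21: +0.3316
  t22: +0.5090
  t23: +1.0244
  t24: -0.2774
  t25: +0.2771
  t26: +0.4130
  t27: -0.0826
  t28: -0.2217
  t29: +0.3333
  t30: +0.6454
  t31: -0.1128
  t32: -0.0606
  t33: +0.7901
  t34: +0.7706
  t35: +0.4118
  t36: +0.2126
  t37: -0.2089
  t38: +0.7968
  t39: +0.5418
  t40: +0.4150
  t41: +2.0411
  t42: +0.6674
  t43: +0.7083
  t44: +0.8652
  t45: -0.2294
  t46: +3.1976
  t47: +1.1543
  t48: +0.3091
  t49: -0.3035
  t50: +2.0576
Σ = +30.6838 → |volume| = 30.68

Directed edges: 150 total, each appears once with its reverse present → watertight.


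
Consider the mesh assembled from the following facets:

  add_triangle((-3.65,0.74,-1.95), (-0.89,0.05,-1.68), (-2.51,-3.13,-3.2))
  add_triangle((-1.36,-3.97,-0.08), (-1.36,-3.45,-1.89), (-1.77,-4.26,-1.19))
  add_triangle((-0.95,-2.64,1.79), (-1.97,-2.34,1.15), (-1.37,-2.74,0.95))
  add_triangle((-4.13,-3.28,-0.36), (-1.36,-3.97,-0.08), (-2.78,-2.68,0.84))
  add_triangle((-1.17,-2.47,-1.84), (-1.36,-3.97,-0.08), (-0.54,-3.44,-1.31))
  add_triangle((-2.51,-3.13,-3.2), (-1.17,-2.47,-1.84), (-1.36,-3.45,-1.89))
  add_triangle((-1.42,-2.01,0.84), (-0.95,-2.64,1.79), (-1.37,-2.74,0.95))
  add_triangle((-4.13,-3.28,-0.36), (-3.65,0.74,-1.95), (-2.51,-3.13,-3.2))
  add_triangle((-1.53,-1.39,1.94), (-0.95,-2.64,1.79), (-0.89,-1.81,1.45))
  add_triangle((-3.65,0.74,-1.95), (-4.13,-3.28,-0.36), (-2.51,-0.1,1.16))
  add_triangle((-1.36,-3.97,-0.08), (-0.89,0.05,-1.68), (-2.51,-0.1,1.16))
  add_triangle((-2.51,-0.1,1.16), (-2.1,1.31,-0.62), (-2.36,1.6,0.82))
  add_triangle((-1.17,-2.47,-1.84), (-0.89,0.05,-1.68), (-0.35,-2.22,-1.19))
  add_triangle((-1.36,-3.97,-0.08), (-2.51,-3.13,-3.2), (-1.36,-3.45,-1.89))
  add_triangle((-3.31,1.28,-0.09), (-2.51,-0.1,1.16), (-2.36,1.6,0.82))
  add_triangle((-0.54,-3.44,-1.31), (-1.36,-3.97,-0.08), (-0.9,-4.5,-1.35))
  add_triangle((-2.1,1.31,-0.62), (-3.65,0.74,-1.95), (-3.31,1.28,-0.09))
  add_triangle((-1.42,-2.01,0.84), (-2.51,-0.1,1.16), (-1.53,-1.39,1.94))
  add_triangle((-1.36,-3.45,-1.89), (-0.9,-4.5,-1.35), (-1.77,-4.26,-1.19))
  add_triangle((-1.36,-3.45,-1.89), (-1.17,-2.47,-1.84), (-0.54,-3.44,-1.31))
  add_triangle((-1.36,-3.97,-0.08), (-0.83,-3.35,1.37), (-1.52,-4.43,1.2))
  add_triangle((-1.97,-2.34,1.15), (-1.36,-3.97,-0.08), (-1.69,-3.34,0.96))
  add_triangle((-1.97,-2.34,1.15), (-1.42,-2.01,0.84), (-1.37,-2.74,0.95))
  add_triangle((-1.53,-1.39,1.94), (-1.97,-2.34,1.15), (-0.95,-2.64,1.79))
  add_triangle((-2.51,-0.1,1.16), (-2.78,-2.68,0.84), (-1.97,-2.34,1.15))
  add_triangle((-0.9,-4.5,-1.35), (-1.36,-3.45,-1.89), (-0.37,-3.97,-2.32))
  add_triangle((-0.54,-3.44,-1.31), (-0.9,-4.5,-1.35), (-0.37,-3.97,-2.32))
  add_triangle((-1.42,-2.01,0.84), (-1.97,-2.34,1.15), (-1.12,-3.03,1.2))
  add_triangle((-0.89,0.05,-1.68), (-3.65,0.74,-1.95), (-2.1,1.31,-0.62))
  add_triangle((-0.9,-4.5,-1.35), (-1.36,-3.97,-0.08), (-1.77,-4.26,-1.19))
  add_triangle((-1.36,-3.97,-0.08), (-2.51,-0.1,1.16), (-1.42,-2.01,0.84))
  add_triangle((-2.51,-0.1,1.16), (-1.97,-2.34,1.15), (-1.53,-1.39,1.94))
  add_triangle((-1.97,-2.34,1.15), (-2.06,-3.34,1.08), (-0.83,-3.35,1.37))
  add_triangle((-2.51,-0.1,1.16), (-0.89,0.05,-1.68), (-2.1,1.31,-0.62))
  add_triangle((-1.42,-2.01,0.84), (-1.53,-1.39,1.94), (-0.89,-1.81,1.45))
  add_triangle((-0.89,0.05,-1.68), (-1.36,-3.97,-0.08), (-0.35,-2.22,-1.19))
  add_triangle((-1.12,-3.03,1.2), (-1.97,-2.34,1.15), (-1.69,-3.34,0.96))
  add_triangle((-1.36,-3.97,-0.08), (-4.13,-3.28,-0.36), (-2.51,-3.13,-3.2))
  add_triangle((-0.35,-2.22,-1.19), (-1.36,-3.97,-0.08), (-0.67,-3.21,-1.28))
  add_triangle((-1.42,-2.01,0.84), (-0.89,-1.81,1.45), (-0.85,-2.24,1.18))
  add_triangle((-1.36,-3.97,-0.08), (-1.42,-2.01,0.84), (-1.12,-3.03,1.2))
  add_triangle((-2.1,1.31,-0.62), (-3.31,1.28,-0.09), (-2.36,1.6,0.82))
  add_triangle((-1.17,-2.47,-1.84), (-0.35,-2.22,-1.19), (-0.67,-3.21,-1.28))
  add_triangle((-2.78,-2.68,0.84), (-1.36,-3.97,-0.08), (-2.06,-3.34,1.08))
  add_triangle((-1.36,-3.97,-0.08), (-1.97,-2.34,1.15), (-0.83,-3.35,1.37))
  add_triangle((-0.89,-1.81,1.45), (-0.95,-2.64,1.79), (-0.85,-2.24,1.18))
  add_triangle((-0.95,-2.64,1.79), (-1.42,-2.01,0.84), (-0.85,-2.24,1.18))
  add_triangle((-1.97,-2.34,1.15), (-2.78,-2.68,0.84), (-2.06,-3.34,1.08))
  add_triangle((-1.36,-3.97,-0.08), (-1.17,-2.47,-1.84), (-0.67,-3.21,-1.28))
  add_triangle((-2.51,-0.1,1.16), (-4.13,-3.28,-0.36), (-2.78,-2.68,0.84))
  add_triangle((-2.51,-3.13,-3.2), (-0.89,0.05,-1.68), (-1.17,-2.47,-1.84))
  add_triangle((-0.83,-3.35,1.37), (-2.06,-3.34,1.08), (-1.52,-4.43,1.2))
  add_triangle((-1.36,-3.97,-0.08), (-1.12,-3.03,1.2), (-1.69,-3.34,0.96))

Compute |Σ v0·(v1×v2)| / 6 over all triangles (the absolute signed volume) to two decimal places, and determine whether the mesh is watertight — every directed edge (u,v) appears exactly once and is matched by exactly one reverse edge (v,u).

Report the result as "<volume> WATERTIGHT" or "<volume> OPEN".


28.76 OPEN

Per-triangle v0·(v1×v2)/6:
  t1: +2.5189
  t2: -0.2441
  t3: +0.3768
  t4: +2.1404
  t5: -1.0221
  t6: +0.1896
  t7: -0.1899
  t8: +8.7437
  t9: -0.0038
  t10: +5.5802
  t11: -3.4511
  t12: -0.9693
  t13: +0.3215
  t14: +1.3621
  t15: +0.9880
  t16: +0.0053
  t17: +0.7169
  t18: -0.9054
  t19: +0.6329
  t20: +0.1636
  t21: +0.2732
  t22: +0.3618
  t23: +0.0119
  t24: +0.6929
  t25: +0.6783
  t26: +0.8392
  t27: +0.0369
  t28: -0.0518
  t29: +0.6081
  t30: +0.7276
  t31: -0.8800
  t32: +1.0332
  t33: +0.3548
  t34: -1.1624
  t35: -0.3043
  t36: -1.1440
  t37: +0.2538
  t38: +5.9604
  t39: +0.0045
  t40: -0.1384
  t41: -0.5625
  t42: +0.4563
  t43: +0.1586
  t44: +0.8717
  t45: -1.3629
  t46: -0.0399
  t47: +0.0937
  t48: +0.2546
  t49: +0.7694
  t50: +1.8587
  t51: +0.3997
  t52: +0.3535
  t53: +0.3997
Σ = +28.7604 → |volume| = 28.76

Directed edges: 159 total; 9 unmatched, e.g. (-2.51,-0.1,1.16)→(-3.65,0.74,-1.95) → open.


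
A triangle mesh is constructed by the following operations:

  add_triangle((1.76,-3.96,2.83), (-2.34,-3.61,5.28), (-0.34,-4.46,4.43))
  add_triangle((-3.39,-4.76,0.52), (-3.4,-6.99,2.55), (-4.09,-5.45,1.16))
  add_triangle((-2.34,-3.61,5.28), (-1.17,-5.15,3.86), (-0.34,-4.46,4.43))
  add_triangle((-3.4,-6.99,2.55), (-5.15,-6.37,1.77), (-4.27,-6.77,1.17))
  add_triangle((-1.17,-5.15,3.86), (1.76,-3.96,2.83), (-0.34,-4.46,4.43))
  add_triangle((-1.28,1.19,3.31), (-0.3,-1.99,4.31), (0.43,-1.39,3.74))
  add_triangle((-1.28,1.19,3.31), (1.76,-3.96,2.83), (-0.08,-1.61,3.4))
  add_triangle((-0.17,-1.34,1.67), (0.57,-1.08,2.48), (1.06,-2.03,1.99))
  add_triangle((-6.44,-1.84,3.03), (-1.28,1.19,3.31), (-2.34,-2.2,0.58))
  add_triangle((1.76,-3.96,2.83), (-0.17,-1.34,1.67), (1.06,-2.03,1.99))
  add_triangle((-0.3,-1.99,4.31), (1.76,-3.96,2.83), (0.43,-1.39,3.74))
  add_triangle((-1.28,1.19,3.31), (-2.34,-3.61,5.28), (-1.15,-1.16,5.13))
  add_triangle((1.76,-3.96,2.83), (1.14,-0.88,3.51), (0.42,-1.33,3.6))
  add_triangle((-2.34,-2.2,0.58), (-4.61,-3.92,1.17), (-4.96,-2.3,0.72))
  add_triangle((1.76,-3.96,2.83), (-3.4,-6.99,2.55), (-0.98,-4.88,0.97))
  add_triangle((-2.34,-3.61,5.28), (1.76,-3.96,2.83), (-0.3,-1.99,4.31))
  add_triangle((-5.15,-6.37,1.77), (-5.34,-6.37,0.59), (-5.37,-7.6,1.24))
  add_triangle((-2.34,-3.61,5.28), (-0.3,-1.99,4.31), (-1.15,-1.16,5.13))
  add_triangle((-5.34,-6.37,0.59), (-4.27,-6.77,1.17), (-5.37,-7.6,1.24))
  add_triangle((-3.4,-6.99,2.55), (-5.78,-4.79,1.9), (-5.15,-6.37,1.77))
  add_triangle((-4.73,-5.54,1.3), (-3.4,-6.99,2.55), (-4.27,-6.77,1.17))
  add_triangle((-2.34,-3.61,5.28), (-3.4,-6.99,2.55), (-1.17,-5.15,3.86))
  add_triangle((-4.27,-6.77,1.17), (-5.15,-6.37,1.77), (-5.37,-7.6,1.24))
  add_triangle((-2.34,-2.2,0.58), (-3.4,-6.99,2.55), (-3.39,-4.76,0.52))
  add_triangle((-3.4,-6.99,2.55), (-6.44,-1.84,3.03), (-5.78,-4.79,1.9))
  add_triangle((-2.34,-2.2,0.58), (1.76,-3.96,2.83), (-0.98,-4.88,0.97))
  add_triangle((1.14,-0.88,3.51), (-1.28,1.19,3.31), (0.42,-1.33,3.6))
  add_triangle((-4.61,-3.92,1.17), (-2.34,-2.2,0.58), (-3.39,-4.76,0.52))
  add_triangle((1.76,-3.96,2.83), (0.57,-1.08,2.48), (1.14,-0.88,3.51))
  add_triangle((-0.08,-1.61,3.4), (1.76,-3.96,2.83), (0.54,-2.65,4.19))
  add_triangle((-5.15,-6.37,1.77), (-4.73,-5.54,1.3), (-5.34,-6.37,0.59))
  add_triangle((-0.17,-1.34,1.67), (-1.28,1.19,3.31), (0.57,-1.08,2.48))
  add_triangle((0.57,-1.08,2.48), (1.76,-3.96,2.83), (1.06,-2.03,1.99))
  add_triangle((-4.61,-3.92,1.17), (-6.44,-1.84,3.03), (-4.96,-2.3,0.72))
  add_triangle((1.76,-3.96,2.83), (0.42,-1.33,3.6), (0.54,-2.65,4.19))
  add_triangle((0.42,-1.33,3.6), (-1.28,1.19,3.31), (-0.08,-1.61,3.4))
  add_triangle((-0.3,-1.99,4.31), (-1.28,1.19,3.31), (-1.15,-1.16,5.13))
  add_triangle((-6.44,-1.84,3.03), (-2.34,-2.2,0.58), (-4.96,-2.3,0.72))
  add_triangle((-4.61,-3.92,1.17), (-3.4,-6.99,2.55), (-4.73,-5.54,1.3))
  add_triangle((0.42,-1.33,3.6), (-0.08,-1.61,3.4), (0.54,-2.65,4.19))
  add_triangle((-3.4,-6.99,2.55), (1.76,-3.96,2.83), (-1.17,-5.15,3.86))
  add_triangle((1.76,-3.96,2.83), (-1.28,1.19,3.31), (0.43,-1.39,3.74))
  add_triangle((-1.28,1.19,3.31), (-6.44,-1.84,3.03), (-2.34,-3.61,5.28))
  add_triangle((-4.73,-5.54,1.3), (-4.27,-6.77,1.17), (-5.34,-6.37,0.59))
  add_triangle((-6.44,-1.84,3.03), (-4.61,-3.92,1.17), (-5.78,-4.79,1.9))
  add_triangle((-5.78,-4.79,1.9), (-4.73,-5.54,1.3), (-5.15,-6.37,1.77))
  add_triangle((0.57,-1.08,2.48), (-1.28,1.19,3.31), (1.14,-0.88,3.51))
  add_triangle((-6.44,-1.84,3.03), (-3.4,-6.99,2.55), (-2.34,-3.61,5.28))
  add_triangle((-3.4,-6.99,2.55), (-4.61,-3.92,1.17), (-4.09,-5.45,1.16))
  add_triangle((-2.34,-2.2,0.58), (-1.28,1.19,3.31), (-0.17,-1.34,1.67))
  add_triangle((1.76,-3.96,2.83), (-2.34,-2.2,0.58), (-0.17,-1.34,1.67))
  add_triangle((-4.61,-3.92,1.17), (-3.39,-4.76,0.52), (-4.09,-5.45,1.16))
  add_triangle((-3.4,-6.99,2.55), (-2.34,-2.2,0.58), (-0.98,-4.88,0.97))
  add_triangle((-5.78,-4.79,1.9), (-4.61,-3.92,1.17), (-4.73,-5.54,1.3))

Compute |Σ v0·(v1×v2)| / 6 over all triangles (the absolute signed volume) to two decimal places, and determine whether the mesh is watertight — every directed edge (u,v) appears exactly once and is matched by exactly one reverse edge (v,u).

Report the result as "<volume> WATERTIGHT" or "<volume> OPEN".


Per-triangle v0·(v1×v2)/6:
  t1: +0.9033
  t2: +1.0025
  t3: +2.9058
  t4: +2.4761
  t5: +2.5616
  t6: +1.6019
  t7: -1.0694
  t8: -0.4189
  t9: -3.5809
  t10: -0.3467
  t11: +1.7892
  t12: +3.0279
  t13: +1.6349
  t14: +0.1075
  t15: +5.7289
  t16: +5.4073
  t17: +1.1460
  t18: +2.3801
  t19: +0.2227
  t20: +2.5907
  t21: -2.2612
  t22: +7.5118
  t23: +0.5291
  t24: -1.5210
  t25: +8.4951
  t26: -3.4505
  t27: +1.4742
  t28: -0.0350
  t29: -0.6732
  t30: +0.2588
  t31: +0.2662
  t32: -1.1192
  t33: +0.1458
  t34: +3.5615
  t35: +0.8560
  t36: +1.0439
  t37: +0.6370
  t38: -2.1588
  t39: -1.6542
  t40: +0.3260
  t41: +6.3536
  t42: -0.8460
  t43: +15.5269
  t44: -1.2235
  t45: +1.0759
  t46: +0.6364
  t47: -0.9095
  t48: +23.9960
  t49: +2.1723
  t50: -2.8970
  t51: -2.0612
  t52: +0.6917
  t53: +1.5601
  t54: +0.5146
Σ = +86.8935 → |volume| = 86.89

Directed edges: 162 total, each appears once with its reverse present → watertight.

86.89 WATERTIGHT


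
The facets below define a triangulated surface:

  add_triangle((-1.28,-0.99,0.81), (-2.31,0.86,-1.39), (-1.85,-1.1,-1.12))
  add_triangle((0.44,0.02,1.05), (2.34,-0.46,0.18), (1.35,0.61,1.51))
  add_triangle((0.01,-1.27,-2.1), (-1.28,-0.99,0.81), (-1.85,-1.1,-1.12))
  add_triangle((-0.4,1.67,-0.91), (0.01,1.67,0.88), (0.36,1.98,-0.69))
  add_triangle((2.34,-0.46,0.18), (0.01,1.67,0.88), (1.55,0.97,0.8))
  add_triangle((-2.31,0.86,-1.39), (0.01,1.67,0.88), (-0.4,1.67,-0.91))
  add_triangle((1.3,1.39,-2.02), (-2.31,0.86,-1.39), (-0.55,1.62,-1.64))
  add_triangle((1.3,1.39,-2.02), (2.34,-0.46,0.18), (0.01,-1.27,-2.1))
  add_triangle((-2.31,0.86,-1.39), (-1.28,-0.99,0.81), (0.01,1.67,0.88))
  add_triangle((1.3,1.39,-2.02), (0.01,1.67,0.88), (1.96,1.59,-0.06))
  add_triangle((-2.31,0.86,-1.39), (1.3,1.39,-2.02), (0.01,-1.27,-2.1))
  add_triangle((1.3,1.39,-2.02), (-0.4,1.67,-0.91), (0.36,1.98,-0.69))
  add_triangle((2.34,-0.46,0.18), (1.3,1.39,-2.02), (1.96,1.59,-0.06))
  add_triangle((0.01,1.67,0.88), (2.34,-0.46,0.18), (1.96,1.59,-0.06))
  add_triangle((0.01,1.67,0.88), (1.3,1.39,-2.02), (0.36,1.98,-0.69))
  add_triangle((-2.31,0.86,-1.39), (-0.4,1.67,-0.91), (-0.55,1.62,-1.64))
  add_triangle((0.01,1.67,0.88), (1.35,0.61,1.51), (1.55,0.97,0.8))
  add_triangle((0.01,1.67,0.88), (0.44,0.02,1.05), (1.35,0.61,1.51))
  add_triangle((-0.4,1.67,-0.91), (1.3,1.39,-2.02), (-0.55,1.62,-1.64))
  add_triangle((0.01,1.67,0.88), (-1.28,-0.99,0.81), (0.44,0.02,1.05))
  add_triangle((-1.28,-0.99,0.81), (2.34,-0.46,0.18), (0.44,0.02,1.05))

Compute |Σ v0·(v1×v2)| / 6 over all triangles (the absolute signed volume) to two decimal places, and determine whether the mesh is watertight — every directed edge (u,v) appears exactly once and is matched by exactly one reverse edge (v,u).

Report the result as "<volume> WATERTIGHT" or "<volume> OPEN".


17.67 OPEN

Per-triangle v0·(v1×v2)/6:
  t1: +1.0921
  t2: +0.2885
  t3: +0.7722
  t4: +0.3713
  t5: +0.0068
  t6: +0.9431
  t7: +0.5824
  t8: +2.3966
  t9: +1.5117
  t10: +1.1715
  t11: +2.8856
  t12: +0.4699
  t13: +1.4979
  t14: +0.8148
  t15: +0.3565
  t16: +0.4019
  t17: +0.4026
  t18: +0.2440
  t19: +0.4011
  t20: +0.5317
  t21: +0.5298
Σ = +17.6719 → |volume| = 17.67

Directed edges: 63 total; 9 unmatched, e.g. (-2.31,0.86,-1.39)→(-1.85,-1.1,-1.12) → open.


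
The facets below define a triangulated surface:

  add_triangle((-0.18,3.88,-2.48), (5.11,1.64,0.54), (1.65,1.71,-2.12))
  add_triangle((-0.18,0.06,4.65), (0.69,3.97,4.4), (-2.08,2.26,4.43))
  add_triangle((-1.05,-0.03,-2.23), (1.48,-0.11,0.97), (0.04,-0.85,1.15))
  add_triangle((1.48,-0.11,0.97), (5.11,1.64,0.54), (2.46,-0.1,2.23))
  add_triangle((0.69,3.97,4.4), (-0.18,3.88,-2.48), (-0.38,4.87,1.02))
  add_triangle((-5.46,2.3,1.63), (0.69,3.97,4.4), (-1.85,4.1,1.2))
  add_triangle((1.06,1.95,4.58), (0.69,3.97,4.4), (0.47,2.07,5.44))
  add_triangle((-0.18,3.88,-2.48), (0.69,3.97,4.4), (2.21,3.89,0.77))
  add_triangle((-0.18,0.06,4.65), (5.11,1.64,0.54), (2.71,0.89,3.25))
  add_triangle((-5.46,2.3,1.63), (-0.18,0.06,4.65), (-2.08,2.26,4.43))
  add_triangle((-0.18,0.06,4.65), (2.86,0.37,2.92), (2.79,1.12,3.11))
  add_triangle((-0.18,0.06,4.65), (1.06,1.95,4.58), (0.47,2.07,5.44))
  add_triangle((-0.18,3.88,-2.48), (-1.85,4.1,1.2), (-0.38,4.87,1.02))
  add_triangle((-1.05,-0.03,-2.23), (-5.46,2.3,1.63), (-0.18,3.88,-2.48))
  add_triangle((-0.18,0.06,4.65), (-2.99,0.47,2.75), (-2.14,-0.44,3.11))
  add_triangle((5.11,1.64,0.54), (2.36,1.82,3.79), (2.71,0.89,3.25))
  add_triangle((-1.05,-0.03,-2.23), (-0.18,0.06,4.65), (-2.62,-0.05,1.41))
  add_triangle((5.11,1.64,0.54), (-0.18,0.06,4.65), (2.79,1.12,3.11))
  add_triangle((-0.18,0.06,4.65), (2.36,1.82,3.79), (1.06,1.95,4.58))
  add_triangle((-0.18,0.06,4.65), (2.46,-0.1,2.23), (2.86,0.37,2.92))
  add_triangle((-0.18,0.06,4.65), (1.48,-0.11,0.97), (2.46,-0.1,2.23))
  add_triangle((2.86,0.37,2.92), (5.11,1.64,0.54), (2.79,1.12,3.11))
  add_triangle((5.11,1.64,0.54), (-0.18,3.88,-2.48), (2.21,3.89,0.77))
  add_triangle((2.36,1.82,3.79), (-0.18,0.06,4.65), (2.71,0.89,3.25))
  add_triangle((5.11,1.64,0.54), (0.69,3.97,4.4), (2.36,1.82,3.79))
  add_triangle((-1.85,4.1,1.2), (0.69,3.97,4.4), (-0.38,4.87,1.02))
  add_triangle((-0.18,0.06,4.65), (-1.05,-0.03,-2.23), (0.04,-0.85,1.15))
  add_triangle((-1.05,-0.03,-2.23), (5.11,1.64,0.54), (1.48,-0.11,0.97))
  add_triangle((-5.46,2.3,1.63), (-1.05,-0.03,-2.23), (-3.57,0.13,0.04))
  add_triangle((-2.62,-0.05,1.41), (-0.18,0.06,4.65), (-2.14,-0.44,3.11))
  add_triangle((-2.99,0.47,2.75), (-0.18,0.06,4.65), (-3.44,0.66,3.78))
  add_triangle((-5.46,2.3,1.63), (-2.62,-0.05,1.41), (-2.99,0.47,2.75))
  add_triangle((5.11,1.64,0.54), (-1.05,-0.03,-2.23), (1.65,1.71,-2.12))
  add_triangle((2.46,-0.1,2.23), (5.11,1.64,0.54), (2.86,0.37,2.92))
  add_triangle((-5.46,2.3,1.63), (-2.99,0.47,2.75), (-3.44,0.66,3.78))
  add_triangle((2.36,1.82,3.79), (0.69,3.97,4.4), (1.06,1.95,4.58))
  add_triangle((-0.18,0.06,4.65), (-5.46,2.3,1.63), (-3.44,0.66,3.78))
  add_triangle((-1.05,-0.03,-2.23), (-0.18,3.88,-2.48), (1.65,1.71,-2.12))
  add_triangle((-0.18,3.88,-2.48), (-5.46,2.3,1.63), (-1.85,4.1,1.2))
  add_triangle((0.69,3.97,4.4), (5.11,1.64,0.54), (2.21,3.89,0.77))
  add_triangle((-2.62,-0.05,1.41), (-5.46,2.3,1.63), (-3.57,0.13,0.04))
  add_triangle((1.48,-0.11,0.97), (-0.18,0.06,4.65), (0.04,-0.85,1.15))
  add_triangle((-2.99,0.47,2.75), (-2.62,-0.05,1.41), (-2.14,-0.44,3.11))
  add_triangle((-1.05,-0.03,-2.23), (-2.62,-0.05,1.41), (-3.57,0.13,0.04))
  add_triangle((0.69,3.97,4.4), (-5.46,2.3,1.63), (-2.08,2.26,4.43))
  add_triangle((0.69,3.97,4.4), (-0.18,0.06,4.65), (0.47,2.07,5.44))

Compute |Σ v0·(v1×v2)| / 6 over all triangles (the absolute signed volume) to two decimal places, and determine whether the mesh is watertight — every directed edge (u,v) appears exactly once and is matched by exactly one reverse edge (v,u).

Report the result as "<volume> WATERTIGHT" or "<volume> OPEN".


142.18 WATERTIGHT

Per-triangle v0·(v1×v2)/6:
  t1: +5.2204
  t2: +7.2568
  t3: +0.3521
  t4: +0.3651
  t5: +3.0275
  t6: +11.4072
  t7: +1.3245
  t8: +8.8834
  t9: -0.2167
  t10: +5.8428
  t11: +1.7386
  t12: +0.9203
  t13: +4.0552
  t14: +9.8940
  t15: +1.7531
  t16: +2.6209
  t17: -0.0576
  t18: -0.6107
  t19: +1.9752
  t20: +0.9525
  t21: +0.0903
  t22: +1.8143
  t23: +8.4657
  t24: +2.2449
  t25: +7.3876
  t26: +4.7087
  t27: +0.7617
  t28: +0.8430
  t29: +2.7390
  t30: -0.8479
  t31: +0.2568
  t32: +1.4989
  t33: +1.5305
  t34: +1.0639
  t35: +0.6442
  t36: +2.4249
  t37: +3.2608
  t38: +3.2135
  t39: +9.8988
  t40: +10.0091
  t41: +1.8618
  t42: +1.0091
  t43: +0.6496
  t44: +0.2500
  t45: +8.9683
  t46: +0.7307
Σ = +142.1825 → |volume| = 142.18

Directed edges: 138 total, each appears once with its reverse present → watertight.


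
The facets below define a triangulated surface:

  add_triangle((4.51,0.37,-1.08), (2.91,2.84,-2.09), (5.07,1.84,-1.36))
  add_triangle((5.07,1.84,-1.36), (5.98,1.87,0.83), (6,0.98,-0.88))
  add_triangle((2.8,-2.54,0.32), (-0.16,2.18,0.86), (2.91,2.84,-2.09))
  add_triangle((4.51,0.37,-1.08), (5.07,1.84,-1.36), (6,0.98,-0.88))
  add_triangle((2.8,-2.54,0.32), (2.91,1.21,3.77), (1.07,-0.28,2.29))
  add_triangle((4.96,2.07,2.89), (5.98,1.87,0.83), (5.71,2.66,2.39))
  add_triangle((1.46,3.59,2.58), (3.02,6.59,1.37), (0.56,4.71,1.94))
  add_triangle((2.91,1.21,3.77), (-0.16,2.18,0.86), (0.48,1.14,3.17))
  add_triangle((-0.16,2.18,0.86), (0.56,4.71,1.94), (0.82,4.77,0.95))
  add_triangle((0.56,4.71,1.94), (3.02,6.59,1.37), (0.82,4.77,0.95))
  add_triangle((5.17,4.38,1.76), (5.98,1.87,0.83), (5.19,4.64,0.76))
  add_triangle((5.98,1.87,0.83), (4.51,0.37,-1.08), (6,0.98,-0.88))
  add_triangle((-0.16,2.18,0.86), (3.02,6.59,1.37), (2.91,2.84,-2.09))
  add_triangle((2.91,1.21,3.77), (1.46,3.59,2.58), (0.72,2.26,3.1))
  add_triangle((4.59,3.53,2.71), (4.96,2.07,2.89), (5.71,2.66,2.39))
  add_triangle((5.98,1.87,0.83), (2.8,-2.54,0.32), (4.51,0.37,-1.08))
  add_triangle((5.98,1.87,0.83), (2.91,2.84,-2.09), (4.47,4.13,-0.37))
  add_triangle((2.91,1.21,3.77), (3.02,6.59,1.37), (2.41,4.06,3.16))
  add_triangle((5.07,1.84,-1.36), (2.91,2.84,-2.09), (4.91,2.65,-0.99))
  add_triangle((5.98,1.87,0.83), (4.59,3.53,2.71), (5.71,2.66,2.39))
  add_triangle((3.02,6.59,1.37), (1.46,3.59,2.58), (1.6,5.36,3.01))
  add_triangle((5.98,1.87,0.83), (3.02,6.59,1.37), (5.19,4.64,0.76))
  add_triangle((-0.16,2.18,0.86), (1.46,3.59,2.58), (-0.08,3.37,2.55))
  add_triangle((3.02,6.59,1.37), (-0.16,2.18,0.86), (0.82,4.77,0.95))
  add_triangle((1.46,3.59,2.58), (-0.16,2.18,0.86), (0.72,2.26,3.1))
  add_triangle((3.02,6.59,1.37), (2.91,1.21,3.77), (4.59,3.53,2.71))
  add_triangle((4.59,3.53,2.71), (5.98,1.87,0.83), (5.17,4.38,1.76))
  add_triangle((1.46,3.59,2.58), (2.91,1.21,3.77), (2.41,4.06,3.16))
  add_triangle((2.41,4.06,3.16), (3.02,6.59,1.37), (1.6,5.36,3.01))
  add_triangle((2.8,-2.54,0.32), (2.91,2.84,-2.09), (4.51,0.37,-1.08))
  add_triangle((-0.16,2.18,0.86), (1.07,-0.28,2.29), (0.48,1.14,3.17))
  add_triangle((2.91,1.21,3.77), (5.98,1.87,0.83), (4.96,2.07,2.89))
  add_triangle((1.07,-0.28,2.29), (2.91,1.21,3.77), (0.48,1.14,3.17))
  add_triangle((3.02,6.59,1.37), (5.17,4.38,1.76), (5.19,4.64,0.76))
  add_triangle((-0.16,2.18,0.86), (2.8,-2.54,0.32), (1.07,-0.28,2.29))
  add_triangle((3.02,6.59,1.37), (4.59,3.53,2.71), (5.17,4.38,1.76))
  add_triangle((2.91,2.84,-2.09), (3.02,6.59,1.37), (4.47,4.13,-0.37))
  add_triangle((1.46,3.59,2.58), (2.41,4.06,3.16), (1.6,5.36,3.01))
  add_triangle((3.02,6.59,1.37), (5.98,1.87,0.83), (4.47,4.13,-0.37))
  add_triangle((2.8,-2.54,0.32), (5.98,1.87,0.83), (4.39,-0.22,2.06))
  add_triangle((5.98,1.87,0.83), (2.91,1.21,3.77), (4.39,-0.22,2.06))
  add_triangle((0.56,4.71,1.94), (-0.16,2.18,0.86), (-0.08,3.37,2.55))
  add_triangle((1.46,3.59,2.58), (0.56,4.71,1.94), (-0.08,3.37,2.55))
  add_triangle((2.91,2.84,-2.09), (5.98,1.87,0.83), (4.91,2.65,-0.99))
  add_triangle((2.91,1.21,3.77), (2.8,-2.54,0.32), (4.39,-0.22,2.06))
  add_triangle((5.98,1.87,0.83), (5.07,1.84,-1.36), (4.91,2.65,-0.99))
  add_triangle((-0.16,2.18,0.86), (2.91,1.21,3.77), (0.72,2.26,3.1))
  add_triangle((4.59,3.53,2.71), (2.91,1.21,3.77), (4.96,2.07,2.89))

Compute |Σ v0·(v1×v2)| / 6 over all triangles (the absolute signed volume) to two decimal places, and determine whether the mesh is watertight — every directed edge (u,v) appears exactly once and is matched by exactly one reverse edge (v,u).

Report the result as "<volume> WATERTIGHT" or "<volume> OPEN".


89.81 WATERTIGHT

Per-triangle v0·(v1×v2)/6:
  t1: +1.2060
  t2: +2.2780
  t3: -4.5465
  t4: +0.6495
  t5: +2.7866
  t6: +1.0924
  t7: +3.0238
  t8: +2.2896
  t9: +0.3414
  t10: +1.5146
  t11: +3.0254
  t12: +0.2520
  t13: +2.6935
  t14: +2.4806
  t15: +1.2586
  t16: +5.7363
  t17: +4.8859
  t18: +3.8685
  t19: +1.4535
  t20: +1.5284
  t21: -1.3390
  t22: -2.6361
  t23: -0.6936
  t24: -0.6633
  t25: +1.0083
  t26: +6.3738
  t27: +3.5328
  t28: +0.9665
  t29: +3.3222
  t30: +0.9637
  t31: -0.5456
  t32: +1.0828
  t33: +1.3081
  t34: +3.5690
  t35: -1.7754
  t36: +4.0916
  t37: +5.4171
  t38: +0.2983
  t39: +8.1621
  t40: +5.0474
  t41: +5.7774
  t42: +0.3967
  t43: +1.3579
  t44: +0.4448
  t45: +3.2358
  t46: +1.8684
  t47: -1.3464
  t48: +2.7687
Σ = +89.8122 → |volume| = 89.81

Directed edges: 144 total, each appears once with its reverse present → watertight.
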